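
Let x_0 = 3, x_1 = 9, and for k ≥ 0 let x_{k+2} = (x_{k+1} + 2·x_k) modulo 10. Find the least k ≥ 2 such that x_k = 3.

Listing terms: x_0 = 3; x_1 = 9; x_2 = 5; x_3 = 3; x_4 = 3; x_5 = 9.
Since (x_4, x_5) = (x_0, x_1) = (3, 9) (two consecutive terms determine the rest), the sequence is periodic with period 4.
The value 3 first appears (with k ≥ 2) at x_3.

3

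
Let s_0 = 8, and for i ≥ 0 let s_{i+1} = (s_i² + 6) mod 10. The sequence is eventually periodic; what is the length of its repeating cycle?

3

s_0 = 8,  s_1 = 0,  s_2 = 6,  s_3 = 2,  s_4 = 0.
Since s_4 = s_1 = 0, the sequence is eventually periodic: after a pre-period of length 1 it cycles with period 3.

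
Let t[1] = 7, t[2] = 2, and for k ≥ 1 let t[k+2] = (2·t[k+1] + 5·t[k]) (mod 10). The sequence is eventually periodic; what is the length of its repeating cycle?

4

t[1] = 7,  t[2] = 2,  t[3] = 9,  t[4] = 8,  t[5] = 1,  t[6] = 2,  t[7] = 9.
Since (t[6], t[7]) = (t[2], t[3]) = (2, 9) (two consecutive terms determine the rest), the sequence is eventually periodic: after a pre-period of length 1 it cycles with period 4.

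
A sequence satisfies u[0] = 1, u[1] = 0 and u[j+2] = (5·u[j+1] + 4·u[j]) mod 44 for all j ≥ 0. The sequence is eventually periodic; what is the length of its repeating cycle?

40

u[0] = 1,  u[1] = 0,  u[2] = 4,  u[3] = 20,  u[4] = 28,  u[5] = 0,  u[6] = 24,  u[7] = 32,  u[8] = 36,  u[9] = 0,  u[10] = 12,  u[11] = 16,  u[12] = 40,  u[13] = 0,  u[14] = 28,  u[15] = 8,  u[16] = 20,  u[17] = 0,  u[18] = 36,  u[19] = 4,  u[20] = 32,  u[21] = 0,  u[22] = 40,  u[23] = 24,  u[24] = 16,  u[25] = 0,  u[26] = 20,  u[27] = 12,  u[28] = 8,  u[29] = 0,  u[30] = 32,  u[31] = 28,  u[32] = 4,  u[33] = 0,  u[34] = 16,  u[35] = 36,  u[36] = 24,  u[37] = 0,  u[38] = 8,  u[39] = 40,  u[40] = 12,  u[41] = 0,  u[42] = 4.
Since (u[41], u[42]) = (u[1], u[2]) = (0, 4) (two consecutive terms determine the rest), the sequence is eventually periodic: after a pre-period of length 1 it cycles with period 40.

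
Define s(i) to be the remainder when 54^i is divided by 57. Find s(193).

We have s(1) = 54; s(2) = 9; s(3) = 30; s(4) = 24; s(5) = 42; s(6) = 45; s(7) = 36; s(8) = 6; s(9) = 39; s(10) = 54.
Since s(10) = s(1) = 54, the sequence is periodic with period 9.
(193 - 1) mod 9 = 3, so s(193) = s(4) = 24.

24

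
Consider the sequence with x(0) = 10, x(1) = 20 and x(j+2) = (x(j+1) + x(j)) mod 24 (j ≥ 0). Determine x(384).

10

We have x(0) = 10; x(1) = 20; x(2) = 6; x(3) = 2; x(4) = 8; x(5) = 10; x(6) = 18; x(7) = 4; x(8) = 22; x(9) = 2; x(10) = 0; x(11) = 2; x(12) = 2; x(13) = 4; x(14) = 6; x(15) = 10; x(16) = 16; x(17) = 2; x(18) = 18; x(19) = 20; x(20) = 14; x(21) = 10; x(22) = 0; x(23) = 10; x(24) = 10; x(25) = 20.
Since (x(24), x(25)) = (x(0), x(1)) = (10, 20) (two consecutive terms determine the rest), the sequence is periodic with period 24.
(384 - 0) mod 24 = 0, so x(384) = x(0) = 10.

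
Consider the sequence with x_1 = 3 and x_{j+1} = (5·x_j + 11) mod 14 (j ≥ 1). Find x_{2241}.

1

We have x_1 = 3, x_2 = 12, x_3 = 1, x_4 = 2, x_5 = 7, x_6 = 4, x_7 = 3.
Since x_7 = x_1 = 3, the sequence is periodic with period 6.
(2241 - 1) mod 6 = 2, so x_{2241} = x_3 = 1.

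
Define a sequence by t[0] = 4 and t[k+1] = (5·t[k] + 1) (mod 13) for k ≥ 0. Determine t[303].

Listing terms: t[0] = 4; t[1] = 8; t[2] = 2; t[3] = 11; t[4] = 4.
The sequence repeats with period 4.
So t[303] = t[0 + ((303-0) mod 4)] = t[3] = 11.

11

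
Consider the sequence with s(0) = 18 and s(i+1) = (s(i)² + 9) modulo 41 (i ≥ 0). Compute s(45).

Listing terms: s(0) = 18,  s(1) = 5,  s(2) = 34,  s(3) = 17,  s(4) = 11,  s(5) = 7,  s(6) = 17.
Since s(6) = s(3) = 17, the sequence is eventually periodic: after a pre-period of length 3 it cycles with period 3.
For i ≥ 3, s(i) depends only on (i - 3) mod 3. (45 - 3) mod 3 = 0, so s(45) = s(3) = 17.

17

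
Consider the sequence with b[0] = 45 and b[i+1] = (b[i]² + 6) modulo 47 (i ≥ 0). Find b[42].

Listing terms: b[0] = 45; b[1] = 10; b[2] = 12; b[3] = 9; b[4] = 40; b[5] = 8; b[6] = 23; b[7] = 18; b[8] = 1; b[9] = 7; b[10] = 8.
Since b[10] = b[5] = 8, the sequence is eventually periodic: after a pre-period of length 5 it cycles with period 5.
For i ≥ 5, b[i] depends only on (i - 5) mod 5. (42 - 5) mod 5 = 2, so b[42] = b[7] = 18.

18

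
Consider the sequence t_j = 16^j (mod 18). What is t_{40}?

16

We have t_1 = 16; t_2 = 4; t_3 = 10; t_4 = 16.
The sequence repeats with period 3.
(40 - 1) mod 3 = 0, so t_{40} = t_1 = 16.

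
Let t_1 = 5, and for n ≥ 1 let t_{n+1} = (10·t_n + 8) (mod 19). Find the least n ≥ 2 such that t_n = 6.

We have t_1 = 5, t_2 = 1, t_3 = 18, t_4 = 17, t_5 = 7, t_6 = 2, t_7 = 9, t_8 = 3, t_9 = 0, t_{10} = 8, t_{11} = 12, t_{12} = 14, t_{13} = 15, t_{14} = 6, t_{15} = 11, t_{16} = 4, t_{17} = 10, t_{18} = 13, t_{19} = 5.
The sequence repeats with period 18.
The value 6 first appears (with n ≥ 2) at t_{14}.

14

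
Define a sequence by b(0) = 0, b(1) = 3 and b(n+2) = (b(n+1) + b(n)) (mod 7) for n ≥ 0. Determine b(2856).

Computing terms: b(0) = 0; b(1) = 3; b(2) = 3; b(3) = 6; b(4) = 2; b(5) = 1; b(6) = 3; b(7) = 4; b(8) = 0; b(9) = 4; b(10) = 4; b(11) = 1; b(12) = 5; b(13) = 6; b(14) = 4; b(15) = 3; b(16) = 0; b(17) = 3.
The sequence repeats with period 16.
So b(2856) = b(0 + ((2856-0) mod 16)) = b(8) = 0.

0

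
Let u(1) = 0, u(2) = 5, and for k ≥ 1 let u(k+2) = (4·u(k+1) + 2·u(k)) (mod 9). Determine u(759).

2

We have u(1) = 0, u(2) = 5, u(3) = 2, u(4) = 0, u(5) = 4, u(6) = 7, u(7) = 0, u(8) = 5.
Since (u(7), u(8)) = (u(1), u(2)) = (0, 5) (two consecutive terms determine the rest), the sequence is periodic with period 6.
(759 - 1) mod 6 = 2, so u(759) = u(3) = 2.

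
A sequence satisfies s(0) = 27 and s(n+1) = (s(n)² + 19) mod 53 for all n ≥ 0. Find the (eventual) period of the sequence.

We have s(0) = 27; s(1) = 6; s(2) = 2; s(3) = 23; s(4) = 18; s(5) = 25; s(6) = 8; s(7) = 30; s(8) = 18.
Since s(8) = s(4) = 18, the sequence is eventually periodic: after a pre-period of length 4 it cycles with period 4.

4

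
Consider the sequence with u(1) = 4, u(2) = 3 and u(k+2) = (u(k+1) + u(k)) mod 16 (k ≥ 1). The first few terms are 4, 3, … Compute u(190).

We have u(1) = 4, u(2) = 3, u(3) = 7, u(4) = 10, u(5) = 1, u(6) = 11, u(7) = 12, u(8) = 7, u(9) = 3, u(10) = 10, u(11) = 13, u(12) = 7, u(13) = 4, u(14) = 11, u(15) = 15, u(16) = 10, u(17) = 9, u(18) = 3, u(19) = 12, u(20) = 15, u(21) = 11, u(22) = 10, u(23) = 5, u(24) = 15, u(25) = 4, u(26) = 3.
Since (u(25), u(26)) = (u(1), u(2)) = (4, 3) (two consecutive terms determine the rest), the sequence is periodic with period 24.
(190 - 1) mod 24 = 21, so u(190) = u(22) = 10.

10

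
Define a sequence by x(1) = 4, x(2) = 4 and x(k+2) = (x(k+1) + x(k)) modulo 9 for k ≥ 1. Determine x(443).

5

Listing terms: x(1) = 4, x(2) = 4, x(3) = 8, x(4) = 3, x(5) = 2, x(6) = 5, x(7) = 7, x(8) = 3, x(9) = 1, x(10) = 4, x(11) = 5, x(12) = 0, x(13) = 5, x(14) = 5, x(15) = 1, x(16) = 6, x(17) = 7, x(18) = 4, x(19) = 2, x(20) = 6, x(21) = 8, x(22) = 5, x(23) = 4, x(24) = 0, x(25) = 4, x(26) = 4.
Since (x(25), x(26)) = (x(1), x(2)) = (4, 4) (two consecutive terms determine the rest), the sequence is periodic with period 24.
(443 - 1) mod 24 = 10, so x(443) = x(11) = 5.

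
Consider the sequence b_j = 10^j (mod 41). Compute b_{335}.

1

b_0 = 1,  b_1 = 10,  b_2 = 18,  b_3 = 16,  b_4 = 37,  b_5 = 1.
Since b_5 = b_0 = 1, the sequence is periodic with period 5.
(335 - 0) mod 5 = 0, so b_{335} = b_0 = 1.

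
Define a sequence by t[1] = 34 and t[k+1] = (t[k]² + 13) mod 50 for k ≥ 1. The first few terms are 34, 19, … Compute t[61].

34

t[1] = 34, t[2] = 19, t[3] = 24, t[4] = 39, t[5] = 34.
Since t[5] = t[1] = 34, the sequence is periodic with period 4.
So t[61] = t[1 + ((61-1) mod 4)] = t[1] = 34.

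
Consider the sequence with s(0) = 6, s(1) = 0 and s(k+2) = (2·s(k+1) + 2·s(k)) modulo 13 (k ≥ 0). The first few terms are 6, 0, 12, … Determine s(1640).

Computing terms: s(0) = 6, s(1) = 0, s(2) = 12, s(3) = 11, s(4) = 7, s(5) = 10, s(6) = 8, s(7) = 10, s(8) = 10, s(9) = 1, s(10) = 9, s(11) = 7, s(12) = 6, s(13) = 0.
Since (s(12), s(13)) = (s(0), s(1)) = (6, 0) (two consecutive terms determine the rest), the sequence is periodic with period 12.
(1640 - 0) mod 12 = 8, so s(1640) = s(8) = 10.

10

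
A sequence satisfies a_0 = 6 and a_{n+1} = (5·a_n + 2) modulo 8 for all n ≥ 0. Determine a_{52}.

6

Listing terms: a_0 = 6, a_1 = 0, a_2 = 2, a_3 = 4, a_4 = 6.
The sequence repeats with period 4.
(52 - 0) mod 4 = 0, so a_{52} = a_0 = 6.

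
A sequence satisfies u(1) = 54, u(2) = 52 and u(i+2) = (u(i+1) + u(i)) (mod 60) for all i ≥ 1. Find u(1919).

Computing terms: u(1) = 54, u(2) = 52, u(3) = 46, u(4) = 38, u(5) = 24, u(6) = 2, u(7) = 26, u(8) = 28, u(9) = 54, u(10) = 22, u(11) = 16, u(12) = 38, u(13) = 54, u(14) = 32, u(15) = 26, u(16) = 58, u(17) = 24, u(18) = 22, u(19) = 46, u(20) = 8, u(21) = 54, u(22) = 2, u(23) = 56, u(24) = 58, u(25) = 54, u(26) = 52.
Since (u(25), u(26)) = (u(1), u(2)) = (54, 52) (two consecutive terms determine the rest), the sequence is periodic with period 24.
(1919 - 1) mod 24 = 22, so u(1919) = u(23) = 56.

56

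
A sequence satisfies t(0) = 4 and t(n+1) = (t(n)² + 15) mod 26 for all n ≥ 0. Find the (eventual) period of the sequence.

4

Listing terms: t(0) = 4, t(1) = 5, t(2) = 14, t(3) = 3, t(4) = 24, t(5) = 19, t(6) = 12, t(7) = 3.
Since t(7) = t(3) = 3, the sequence is eventually periodic: after a pre-period of length 3 it cycles with period 4.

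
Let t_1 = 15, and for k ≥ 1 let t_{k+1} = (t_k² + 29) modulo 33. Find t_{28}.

t_1 = 15; t_2 = 23; t_3 = 30; t_4 = 5; t_5 = 21; t_6 = 8; t_7 = 27; t_8 = 32; t_9 = 30.
Since t_9 = t_3 = 30, the sequence is eventually periodic: after a pre-period of length 2 it cycles with period 6.
For k ≥ 3, t_k depends only on (k - 3) mod 6. (28 - 3) mod 6 = 1, so t_{28} = t_4 = 5.

5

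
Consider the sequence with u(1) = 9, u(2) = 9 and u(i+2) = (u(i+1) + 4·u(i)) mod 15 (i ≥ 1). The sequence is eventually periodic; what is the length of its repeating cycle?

6

u(1) = 9; u(2) = 9; u(3) = 0; u(4) = 6; u(5) = 6; u(6) = 0; u(7) = 9; u(8) = 9.
Since (u(7), u(8)) = (u(1), u(2)) = (9, 9) (two consecutive terms determine the rest), the sequence is periodic with period 6.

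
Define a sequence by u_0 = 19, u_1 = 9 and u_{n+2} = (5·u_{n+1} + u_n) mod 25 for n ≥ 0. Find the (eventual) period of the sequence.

u_0 = 19, u_1 = 9, u_2 = 14, u_3 = 4, u_4 = 9, u_5 = 24, u_6 = 4, u_7 = 19, u_8 = 24, u_9 = 14, u_{10} = 19, u_{11} = 9.
The sequence repeats with period 10.

10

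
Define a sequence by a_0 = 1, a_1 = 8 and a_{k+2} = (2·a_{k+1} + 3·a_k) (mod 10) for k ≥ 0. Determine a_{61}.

Computing terms: a_0 = 1; a_1 = 8; a_2 = 9; a_3 = 2; a_4 = 1; a_5 = 8.
Since (a_4, a_5) = (a_0, a_1) = (1, 8) (two consecutive terms determine the rest), the sequence is periodic with period 4.
So a_{61} = a_{0 + ((61-0) mod 4)} = a_1 = 8.

8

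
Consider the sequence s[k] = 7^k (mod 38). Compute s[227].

Computing terms: s[0] = 1; s[1] = 7; s[2] = 11; s[3] = 1.
Since s[3] = s[0] = 1, the sequence is periodic with period 3.
So s[227] = s[0 + ((227-0) mod 3)] = s[2] = 11.

11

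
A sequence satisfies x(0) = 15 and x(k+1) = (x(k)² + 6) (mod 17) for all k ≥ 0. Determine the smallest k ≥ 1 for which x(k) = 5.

x(0) = 15, x(1) = 10, x(2) = 4, x(3) = 5, x(4) = 14, x(5) = 15.
The sequence repeats with period 5.
The value 5 first appears (with k ≥ 1) at x(3).

3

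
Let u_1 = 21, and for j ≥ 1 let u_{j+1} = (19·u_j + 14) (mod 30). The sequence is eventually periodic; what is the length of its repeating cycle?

u_1 = 21, u_2 = 23, u_3 = 1, u_4 = 3, u_5 = 11, u_6 = 13, u_7 = 21.
The sequence repeats with period 6.

6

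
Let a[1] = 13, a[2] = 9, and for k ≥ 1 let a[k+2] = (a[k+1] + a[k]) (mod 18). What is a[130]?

3

Computing terms: a[1] = 13,  a[2] = 9,  a[3] = 4,  a[4] = 13,  a[5] = 17,  a[6] = 12,  a[7] = 11,  a[8] = 5,  a[9] = 16,  a[10] = 3,  a[11] = 1,  a[12] = 4,  a[13] = 5,  a[14] = 9,  a[15] = 14,  a[16] = 5,  a[17] = 1,  a[18] = 6,  a[19] = 7,  a[20] = 13,  a[21] = 2,  a[22] = 15,  a[23] = 17,  a[24] = 14,  a[25] = 13,  a[26] = 9.
The sequence repeats with period 24.
(130 - 1) mod 24 = 9, so a[130] = a[10] = 3.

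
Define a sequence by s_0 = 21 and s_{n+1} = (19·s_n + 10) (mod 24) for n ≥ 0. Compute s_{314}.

5

We have s_0 = 21, s_1 = 1, s_2 = 5, s_3 = 9, s_4 = 13, s_5 = 17, s_6 = 21.
Since s_6 = s_0 = 21, the sequence is periodic with period 6.
(314 - 0) mod 6 = 2, so s_{314} = s_2 = 5.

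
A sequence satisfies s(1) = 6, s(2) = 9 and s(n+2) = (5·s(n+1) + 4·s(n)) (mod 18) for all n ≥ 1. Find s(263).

3

We have s(1) = 6; s(2) = 9; s(3) = 15; s(4) = 3; s(5) = 3; s(6) = 9; s(7) = 3; s(8) = 15; s(9) = 15; s(10) = 9; s(11) = 15.
Since (s(10), s(11)) = (s(2), s(3)) = (9, 15) (two consecutive terms determine the rest), the sequence is eventually periodic: after a pre-period of length 1 it cycles with period 8.
For n ≥ 2, s(n) depends only on (n - 2) mod 8. (263 - 2) mod 8 = 5, so s(263) = s(7) = 3.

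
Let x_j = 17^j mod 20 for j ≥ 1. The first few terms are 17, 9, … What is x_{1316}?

Computing terms: x_1 = 17; x_2 = 9; x_3 = 13; x_4 = 1; x_5 = 17.
Since x_5 = x_1 = 17, the sequence is periodic with period 4.
So x_{1316} = x_{1 + ((1316-1) mod 4)} = x_4 = 1.

1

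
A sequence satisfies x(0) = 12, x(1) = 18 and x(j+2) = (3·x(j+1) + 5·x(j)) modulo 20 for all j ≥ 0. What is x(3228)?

x(0) = 12,  x(1) = 18,  x(2) = 14,  x(3) = 12,  x(4) = 6,  x(5) = 18,  x(6) = 4,  x(7) = 2,  x(8) = 6,  x(9) = 8,  x(10) = 14,  x(11) = 2,  x(12) = 16,  x(13) = 18,  x(14) = 14.
Since (x(13), x(14)) = (x(1), x(2)) = (18, 14) (two consecutive terms determine the rest), the sequence is eventually periodic: after a pre-period of length 1 it cycles with period 12.
For j ≥ 1, x(j) depends only on (j - 1) mod 12. (3228 - 1) mod 12 = 11, so x(3228) = x(12) = 16.

16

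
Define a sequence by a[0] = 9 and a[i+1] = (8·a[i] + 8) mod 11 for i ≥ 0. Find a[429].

7

Computing terms: a[0] = 9; a[1] = 3; a[2] = 10; a[3] = 0; a[4] = 8; a[5] = 6; a[6] = 1; a[7] = 5; a[8] = 4; a[9] = 7; a[10] = 9.
Since a[10] = a[0] = 9, the sequence is periodic with period 10.
(429 - 0) mod 10 = 9, so a[429] = a[9] = 7.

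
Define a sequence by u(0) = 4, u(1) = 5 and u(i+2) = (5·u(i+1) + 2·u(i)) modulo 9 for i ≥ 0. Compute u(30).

Computing terms: u(0) = 4,  u(1) = 5,  u(2) = 6,  u(3) = 4,  u(4) = 5.
The sequence repeats with period 3.
So u(30) = u(0 + ((30-0) mod 3)) = u(0) = 4.

4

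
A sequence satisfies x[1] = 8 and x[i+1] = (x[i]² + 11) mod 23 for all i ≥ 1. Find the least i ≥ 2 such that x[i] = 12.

Computing terms: x[1] = 8, x[2] = 6, x[3] = 1, x[4] = 12, x[5] = 17, x[6] = 1.
Since x[6] = x[3] = 1, the sequence is eventually periodic: after a pre-period of length 2 it cycles with period 3.
The value 12 first appears (with i ≥ 2) at x[4].

4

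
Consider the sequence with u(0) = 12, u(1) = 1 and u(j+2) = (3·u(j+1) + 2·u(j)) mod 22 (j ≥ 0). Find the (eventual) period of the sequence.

30

Listing terms: u(0) = 12,  u(1) = 1,  u(2) = 5,  u(3) = 17,  u(4) = 17,  u(5) = 19,  u(6) = 3,  u(7) = 3,  u(8) = 15,  u(9) = 7,  u(10) = 7,  u(11) = 13,  u(12) = 9,  u(13) = 9,  u(14) = 1,  u(15) = 21,  u(16) = 21,  u(17) = 17,  u(18) = 5,  u(19) = 5,  u(20) = 3,  u(21) = 19,  u(22) = 19,  u(23) = 7,  u(24) = 15,  u(25) = 15,  u(26) = 9,  u(27) = 13,  u(28) = 13,  u(29) = 21,  u(30) = 1,  u(31) = 1,  u(32) = 5.
Since (u(31), u(32)) = (u(1), u(2)) = (1, 5) (two consecutive terms determine the rest), the sequence is eventually periodic: after a pre-period of length 1 it cycles with period 30.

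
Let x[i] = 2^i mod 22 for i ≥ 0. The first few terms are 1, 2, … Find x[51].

We have x[0] = 1, x[1] = 2, x[2] = 4, x[3] = 8, x[4] = 16, x[5] = 10, x[6] = 20, x[7] = 18, x[8] = 14, x[9] = 6, x[10] = 12, x[11] = 2.
Since x[11] = x[1] = 2, the sequence is eventually periodic: after a pre-period of length 1 it cycles with period 10.
For i ≥ 1, x[i] depends only on (i - 1) mod 10. (51 - 1) mod 10 = 0, so x[51] = x[1] = 2.

2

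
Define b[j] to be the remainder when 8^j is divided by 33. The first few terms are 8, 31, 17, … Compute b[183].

17

Computing terms: b[1] = 8; b[2] = 31; b[3] = 17; b[4] = 4; b[5] = 32; b[6] = 25; b[7] = 2; b[8] = 16; b[9] = 29; b[10] = 1; b[11] = 8.
The sequence repeats with period 10.
So b[183] = b[1 + ((183-1) mod 10)] = b[3] = 17.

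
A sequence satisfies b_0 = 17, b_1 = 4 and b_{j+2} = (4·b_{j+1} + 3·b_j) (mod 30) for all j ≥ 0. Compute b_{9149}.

4

Listing terms: b_0 = 17; b_1 = 4; b_2 = 7; b_3 = 10; b_4 = 1; b_5 = 4; b_6 = 19; b_7 = 28; b_8 = 19; b_9 = 10; b_{10} = 7; b_{11} = 28; b_{12} = 13; b_{13} = 16; b_{14} = 13; b_{15} = 10; b_{16} = 19; b_{17} = 16; b_{18} = 1; b_{19} = 22; b_{20} = 1; b_{21} = 10; b_{22} = 13; b_{23} = 22; b_{24} = 7; b_{25} = 4; b_{26} = 7.
Since (b_{25}, b_{26}) = (b_1, b_2) = (4, 7) (two consecutive terms determine the rest), the sequence is eventually periodic: after a pre-period of length 1 it cycles with period 24.
For j ≥ 1, b_j depends only on (j - 1) mod 24. (9149 - 1) mod 24 = 4, so b_{9149} = b_5 = 4.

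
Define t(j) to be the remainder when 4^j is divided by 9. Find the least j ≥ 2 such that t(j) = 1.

3

Computing terms: t(1) = 4, t(2) = 7, t(3) = 1, t(4) = 4.
Since t(4) = t(1) = 4, the sequence is periodic with period 3.
The value 1 first appears (with j ≥ 2) at t(3).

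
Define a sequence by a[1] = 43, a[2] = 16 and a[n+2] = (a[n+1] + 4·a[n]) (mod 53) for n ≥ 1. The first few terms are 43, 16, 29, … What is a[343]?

a[1] = 43, a[2] = 16, a[3] = 29, a[4] = 40, a[5] = 50, a[6] = 51, a[7] = 39, a[8] = 31, a[9] = 28, a[10] = 46, a[11] = 52, a[12] = 24, a[13] = 20, a[14] = 10, a[15] = 37, a[16] = 24, a[17] = 13, a[18] = 3, a[19] = 2, a[20] = 14, a[21] = 22, a[22] = 25, a[23] = 7, a[24] = 1, a[25] = 29, a[26] = 33, a[27] = 43, a[28] = 16.
The sequence repeats with period 26.
(343 - 1) mod 26 = 4, so a[343] = a[5] = 50.

50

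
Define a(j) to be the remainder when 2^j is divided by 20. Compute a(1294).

4

Computing terms: a(0) = 1; a(1) = 2; a(2) = 4; a(3) = 8; a(4) = 16; a(5) = 12; a(6) = 4.
Since a(6) = a(2) = 4, the sequence is eventually periodic: after a pre-period of length 2 it cycles with period 4.
For j ≥ 2, a(j) depends only on (j - 2) mod 4. (1294 - 2) mod 4 = 0, so a(1294) = a(2) = 4.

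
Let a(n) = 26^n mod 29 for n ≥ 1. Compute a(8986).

We have a(1) = 26; a(2) = 9; a(3) = 2; a(4) = 23; a(5) = 18; a(6) = 4; a(7) = 17; a(8) = 7; a(9) = 8; a(10) = 5; a(11) = 14; a(12) = 16; a(13) = 10; a(14) = 28; a(15) = 3; a(16) = 20; a(17) = 27; a(18) = 6; a(19) = 11; a(20) = 25; a(21) = 12; a(22) = 22; a(23) = 21; a(24) = 24; a(25) = 15; a(26) = 13; a(27) = 19; a(28) = 1; a(29) = 26.
Since a(29) = a(1) = 26, the sequence is periodic with period 28.
(8986 - 1) mod 28 = 25, so a(8986) = a(26) = 13.

13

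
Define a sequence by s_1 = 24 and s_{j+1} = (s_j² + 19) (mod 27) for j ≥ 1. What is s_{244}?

14

Listing terms: s_1 = 24, s_2 = 1, s_3 = 20, s_4 = 14, s_5 = 26, s_6 = 20.
Since s_6 = s_3 = 20, the sequence is eventually periodic: after a pre-period of length 2 it cycles with period 3.
For j ≥ 3, s_j depends only on (j - 3) mod 3. (244 - 3) mod 3 = 1, so s_{244} = s_4 = 14.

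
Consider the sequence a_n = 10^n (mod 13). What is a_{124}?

3

Listing terms: a_0 = 1, a_1 = 10, a_2 = 9, a_3 = 12, a_4 = 3, a_5 = 4, a_6 = 1.
The sequence repeats with period 6.
(124 - 0) mod 6 = 4, so a_{124} = a_4 = 3.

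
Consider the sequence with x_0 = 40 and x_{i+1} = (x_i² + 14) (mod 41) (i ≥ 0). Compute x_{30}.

We have x_0 = 40, x_1 = 15, x_2 = 34, x_3 = 22, x_4 = 6, x_5 = 9, x_6 = 13, x_7 = 19, x_8 = 6.
Since x_8 = x_4 = 6, the sequence is eventually periodic: after a pre-period of length 4 it cycles with period 4.
For i ≥ 4, x_i depends only on (i - 4) mod 4. (30 - 4) mod 4 = 2, so x_{30} = x_6 = 13.

13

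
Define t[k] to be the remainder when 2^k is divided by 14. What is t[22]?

2

Computing terms: t[1] = 2,  t[2] = 4,  t[3] = 8,  t[4] = 2.
Since t[4] = t[1] = 2, the sequence is periodic with period 3.
So t[22] = t[1 + ((22-1) mod 3)] = t[1] = 2.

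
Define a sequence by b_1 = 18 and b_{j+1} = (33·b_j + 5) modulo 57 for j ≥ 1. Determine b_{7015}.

We have b_1 = 18,  b_2 = 29,  b_3 = 50,  b_4 = 2,  b_5 = 14,  b_6 = 11,  b_7 = 26,  b_8 = 8,  b_9 = 41,  b_{10} = 47,  b_{11} = 17,  b_{12} = 53,  b_{13} = 44,  b_{14} = 32,  b_{15} = 35,  b_{16} = 20,  b_{17} = 38,  b_{18} = 5,  b_{19} = 56,  b_{20} = 29.
Since b_{20} = b_2 = 29, the sequence is eventually periodic: after a pre-period of length 1 it cycles with period 18.
For j ≥ 2, b_j depends only on (j - 2) mod 18. (7015 - 2) mod 18 = 11, so b_{7015} = b_{13} = 44.

44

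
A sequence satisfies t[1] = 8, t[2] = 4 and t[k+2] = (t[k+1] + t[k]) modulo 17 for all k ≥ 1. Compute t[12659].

6

t[1] = 8; t[2] = 4; t[3] = 12; t[4] = 16; t[5] = 11; t[6] = 10; t[7] = 4; t[8] = 14; t[9] = 1; t[10] = 15; t[11] = 16; t[12] = 14; t[13] = 13; t[14] = 10; t[15] = 6; t[16] = 16; t[17] = 5; t[18] = 4; t[19] = 9; t[20] = 13; t[21] = 5; t[22] = 1; t[23] = 6; t[24] = 7; t[25] = 13; t[26] = 3; t[27] = 16; t[28] = 2; t[29] = 1; t[30] = 3; t[31] = 4; t[32] = 7; t[33] = 11; t[34] = 1; t[35] = 12; t[36] = 13; t[37] = 8; t[38] = 4.
Since (t[37], t[38]) = (t[1], t[2]) = (8, 4) (two consecutive terms determine the rest), the sequence is periodic with period 36.
So t[12659] = t[1 + ((12659-1) mod 36)] = t[23] = 6.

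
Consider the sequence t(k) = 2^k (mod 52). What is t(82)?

36

Computing terms: t(0) = 1, t(1) = 2, t(2) = 4, t(3) = 8, t(4) = 16, t(5) = 32, t(6) = 12, t(7) = 24, t(8) = 48, t(9) = 44, t(10) = 36, t(11) = 20, t(12) = 40, t(13) = 28, t(14) = 4.
Since t(14) = t(2) = 4, the sequence is eventually periodic: after a pre-period of length 2 it cycles with period 12.
For k ≥ 2, t(k) depends only on (k - 2) mod 12. (82 - 2) mod 12 = 8, so t(82) = t(10) = 36.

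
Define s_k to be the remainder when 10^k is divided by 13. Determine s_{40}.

Listing terms: s_0 = 1, s_1 = 10, s_2 = 9, s_3 = 12, s_4 = 3, s_5 = 4, s_6 = 1.
The sequence repeats with period 6.
So s_{40} = s_{0 + ((40-0) mod 6)} = s_4 = 3.

3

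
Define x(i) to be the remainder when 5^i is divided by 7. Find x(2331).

x(1) = 5, x(2) = 4, x(3) = 6, x(4) = 2, x(5) = 3, x(6) = 1, x(7) = 5.
The sequence repeats with period 6.
(2331 - 1) mod 6 = 2, so x(2331) = x(3) = 6.

6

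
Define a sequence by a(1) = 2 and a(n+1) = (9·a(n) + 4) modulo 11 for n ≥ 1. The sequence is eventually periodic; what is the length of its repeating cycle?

5

Computing terms: a(1) = 2; a(2) = 0; a(3) = 4; a(4) = 7; a(5) = 1; a(6) = 2.
The sequence repeats with period 5.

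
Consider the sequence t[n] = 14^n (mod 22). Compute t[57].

20

Computing terms: t[1] = 14,  t[2] = 20,  t[3] = 16,  t[4] = 4,  t[5] = 12,  t[6] = 14.
The sequence repeats with period 5.
(57 - 1) mod 5 = 1, so t[57] = t[2] = 20.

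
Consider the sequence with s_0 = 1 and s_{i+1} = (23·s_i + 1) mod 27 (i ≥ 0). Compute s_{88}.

Computing terms: s_0 = 1; s_1 = 24; s_2 = 13; s_3 = 3; s_4 = 16; s_5 = 18; s_6 = 10; s_7 = 15; s_8 = 22; s_9 = 21; s_{10} = 25; s_{11} = 9; s_{12} = 19; s_{13} = 6; s_{14} = 4; s_{15} = 12; s_{16} = 7; s_{17} = 0; s_{18} = 1.
The sequence repeats with period 18.
(88 - 0) mod 18 = 16, so s_{88} = s_{16} = 7.

7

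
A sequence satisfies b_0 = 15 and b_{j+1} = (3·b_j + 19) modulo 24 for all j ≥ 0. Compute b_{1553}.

16

Computing terms: b_0 = 15, b_1 = 16, b_2 = 19, b_3 = 4, b_4 = 7, b_5 = 16.
Since b_5 = b_1 = 16, the sequence is eventually periodic: after a pre-period of length 1 it cycles with period 4.
For j ≥ 1, b_j depends only on (j - 1) mod 4. (1553 - 1) mod 4 = 0, so b_{1553} = b_1 = 16.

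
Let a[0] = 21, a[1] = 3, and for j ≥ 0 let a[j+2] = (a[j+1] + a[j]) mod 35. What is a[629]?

a[0] = 21, a[1] = 3, a[2] = 24, a[3] = 27, a[4] = 16, a[5] = 8, a[6] = 24, a[7] = 32, a[8] = 21, a[9] = 18, a[10] = 4, a[11] = 22, a[12] = 26, a[13] = 13, a[14] = 4, a[15] = 17, a[16] = 21, a[17] = 3.
The sequence repeats with period 16.
(629 - 0) mod 16 = 5, so a[629] = a[5] = 8.

8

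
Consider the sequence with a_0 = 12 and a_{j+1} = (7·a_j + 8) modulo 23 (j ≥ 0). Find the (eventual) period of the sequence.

Listing terms: a_0 = 12, a_1 = 0, a_2 = 8, a_3 = 18, a_4 = 19, a_5 = 3, a_6 = 6, a_7 = 4, a_8 = 13, a_9 = 7, a_{10} = 11, a_{11} = 16, a_{12} = 5, a_{13} = 20, a_{14} = 10, a_{15} = 9, a_{16} = 2, a_{17} = 22, a_{18} = 1, a_{19} = 15, a_{20} = 21, a_{21} = 17, a_{22} = 12.
The sequence repeats with period 22.

22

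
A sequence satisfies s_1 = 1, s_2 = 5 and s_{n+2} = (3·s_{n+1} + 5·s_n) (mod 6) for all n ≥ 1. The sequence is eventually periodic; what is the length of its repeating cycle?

Computing terms: s_1 = 1, s_2 = 5, s_3 = 2, s_4 = 1, s_5 = 1, s_6 = 2, s_7 = 5, s_8 = 1, s_9 = 4, s_{10} = 5, s_{11} = 5, s_{12} = 4, s_{13} = 1, s_{14} = 5.
Since (s_{13}, s_{14}) = (s_1, s_2) = (1, 5) (two consecutive terms determine the rest), the sequence is periodic with period 12.

12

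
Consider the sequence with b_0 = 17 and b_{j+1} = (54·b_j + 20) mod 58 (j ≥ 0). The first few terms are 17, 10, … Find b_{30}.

We have b_0 = 17, b_1 = 10, b_2 = 38, b_3 = 42, b_4 = 26, b_5 = 32, b_6 = 8, b_7 = 46, b_8 = 10.
Since b_8 = b_1 = 10, the sequence is eventually periodic: after a pre-period of length 1 it cycles with period 7.
For j ≥ 1, b_j depends only on (j - 1) mod 7. (30 - 1) mod 7 = 1, so b_{30} = b_2 = 38.

38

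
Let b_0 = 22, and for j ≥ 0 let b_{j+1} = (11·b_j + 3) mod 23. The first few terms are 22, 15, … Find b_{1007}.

Computing terms: b_0 = 22, b_1 = 15, b_2 = 7, b_3 = 11, b_4 = 9, b_5 = 10, b_6 = 21, b_7 = 4, b_8 = 1, b_9 = 14, b_{10} = 19, b_{11} = 5, b_{12} = 12, b_{13} = 20, b_{14} = 16, b_{15} = 18, b_{16} = 17, b_{17} = 6, b_{18} = 0, b_{19} = 3, b_{20} = 13, b_{21} = 8, b_{22} = 22.
The sequence repeats with period 22.
So b_{1007} = b_{0 + ((1007-0) mod 22)} = b_{17} = 6.

6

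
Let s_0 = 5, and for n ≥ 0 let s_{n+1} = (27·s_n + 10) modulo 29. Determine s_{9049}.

We have s_0 = 5; s_1 = 0; s_2 = 10; s_3 = 19; s_4 = 1; s_5 = 8; s_6 = 23; s_7 = 22; s_8 = 24; s_9 = 20; s_{10} = 28; s_{11} = 12; s_{12} = 15; s_{13} = 9; s_{14} = 21; s_{15} = 26; s_{16} = 16; s_{17} = 7; s_{18} = 25; s_{19} = 18; s_{20} = 3; s_{21} = 4; s_{22} = 2; s_{23} = 6; s_{24} = 27; s_{25} = 14; s_{26} = 11; s_{27} = 17; s_{28} = 5.
Since s_{28} = s_0 = 5, the sequence is periodic with period 28.
So s_{9049} = s_{0 + ((9049-0) mod 28)} = s_5 = 8.

8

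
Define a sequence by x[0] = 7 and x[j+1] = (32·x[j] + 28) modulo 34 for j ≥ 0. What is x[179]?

We have x[0] = 7; x[1] = 14; x[2] = 0; x[3] = 28; x[4] = 6; x[5] = 16; x[6] = 30; x[7] = 2; x[8] = 24; x[9] = 14.
Since x[9] = x[1] = 14, the sequence is eventually periodic: after a pre-period of length 1 it cycles with period 8.
For j ≥ 1, x[j] depends only on (j - 1) mod 8. (179 - 1) mod 8 = 2, so x[179] = x[3] = 28.

28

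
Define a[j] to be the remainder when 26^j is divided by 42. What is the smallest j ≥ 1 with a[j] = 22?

6

Computing terms: a[0] = 1; a[1] = 26; a[2] = 4; a[3] = 20; a[4] = 16; a[5] = 38; a[6] = 22; a[7] = 26.
Since a[7] = a[1] = 26, the sequence is eventually periodic: after a pre-period of length 1 it cycles with period 6.
The value 22 first appears (with j ≥ 1) at a[6].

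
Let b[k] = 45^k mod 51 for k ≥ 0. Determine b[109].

Listing terms: b[0] = 1, b[1] = 45, b[2] = 36, b[3] = 39, b[4] = 21, b[5] = 27, b[6] = 42, b[7] = 3, b[8] = 33, b[9] = 6, b[10] = 15, b[11] = 12, b[12] = 30, b[13] = 24, b[14] = 9, b[15] = 48, b[16] = 18, b[17] = 45.
Since b[17] = b[1] = 45, the sequence is eventually periodic: after a pre-period of length 1 it cycles with period 16.
For k ≥ 1, b[k] depends only on (k - 1) mod 16. (109 - 1) mod 16 = 12, so b[109] = b[13] = 24.

24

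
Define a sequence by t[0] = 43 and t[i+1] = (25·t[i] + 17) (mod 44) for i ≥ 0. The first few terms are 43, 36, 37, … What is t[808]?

t[0] = 43,  t[1] = 36,  t[2] = 37,  t[3] = 18,  t[4] = 27,  t[5] = 32,  t[6] = 25,  t[7] = 26,  t[8] = 7,  t[9] = 16,  t[10] = 21,  t[11] = 14,  t[12] = 15,  t[13] = 40,  t[14] = 5,  t[15] = 10,  t[16] = 3,  t[17] = 4,  t[18] = 29,  t[19] = 38,  t[20] = 43.
The sequence repeats with period 20.
So t[808] = t[0 + ((808-0) mod 20)] = t[8] = 7.

7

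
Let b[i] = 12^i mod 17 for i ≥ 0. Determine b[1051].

b[0] = 1; b[1] = 12; b[2] = 8; b[3] = 11; b[4] = 13; b[5] = 3; b[6] = 2; b[7] = 7; b[8] = 16; b[9] = 5; b[10] = 9; b[11] = 6; b[12] = 4; b[13] = 14; b[14] = 15; b[15] = 10; b[16] = 1.
Since b[16] = b[0] = 1, the sequence is periodic with period 16.
(1051 - 0) mod 16 = 11, so b[1051] = b[11] = 6.

6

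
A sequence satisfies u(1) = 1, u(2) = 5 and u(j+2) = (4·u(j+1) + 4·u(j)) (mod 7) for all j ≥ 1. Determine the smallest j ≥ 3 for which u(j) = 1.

7

Listing terms: u(1) = 1, u(2) = 5, u(3) = 3, u(4) = 4, u(5) = 0, u(6) = 2, u(7) = 1, u(8) = 5.
Since (u(7), u(8)) = (u(1), u(2)) = (1, 5) (two consecutive terms determine the rest), the sequence is periodic with period 6.
The value 1 next appears (with j ≥ 3) at u(7).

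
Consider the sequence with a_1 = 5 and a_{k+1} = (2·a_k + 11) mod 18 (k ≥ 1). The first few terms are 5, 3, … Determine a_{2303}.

11

We have a_1 = 5, a_2 = 3, a_3 = 17, a_4 = 9, a_5 = 11, a_6 = 15, a_7 = 5.
The sequence repeats with period 6.
So a_{2303} = a_{1 + ((2303-1) mod 6)} = a_5 = 11.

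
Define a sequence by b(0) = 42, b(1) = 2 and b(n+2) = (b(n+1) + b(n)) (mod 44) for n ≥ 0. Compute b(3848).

We have b(0) = 42, b(1) = 2, b(2) = 0, b(3) = 2, b(4) = 2, b(5) = 4, b(6) = 6, b(7) = 10, b(8) = 16, b(9) = 26, b(10) = 42, b(11) = 24, b(12) = 22, b(13) = 2, b(14) = 24, b(15) = 26, b(16) = 6, b(17) = 32, b(18) = 38, b(19) = 26, b(20) = 20, b(21) = 2, b(22) = 22, b(23) = 24, b(24) = 2, b(25) = 26, b(26) = 28, b(27) = 10, b(28) = 38, b(29) = 4, b(30) = 42, b(31) = 2.
The sequence repeats with period 30.
(3848 - 0) mod 30 = 8, so b(3848) = b(8) = 16.

16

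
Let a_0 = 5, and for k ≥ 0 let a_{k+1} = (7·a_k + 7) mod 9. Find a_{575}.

Listing terms: a_0 = 5, a_1 = 6, a_2 = 4, a_3 = 8, a_4 = 0, a_5 = 7, a_6 = 2, a_7 = 3, a_8 = 1, a_9 = 5.
The sequence repeats with period 9.
So a_{575} = a_{0 + ((575-0) mod 9)} = a_8 = 1.

1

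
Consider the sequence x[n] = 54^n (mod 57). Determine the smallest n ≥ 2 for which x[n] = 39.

9

Computing terms: x[1] = 54; x[2] = 9; x[3] = 30; x[4] = 24; x[5] = 42; x[6] = 45; x[7] = 36; x[8] = 6; x[9] = 39; x[10] = 54.
Since x[10] = x[1] = 54, the sequence is periodic with period 9.
The value 39 first appears (with n ≥ 2) at x[9].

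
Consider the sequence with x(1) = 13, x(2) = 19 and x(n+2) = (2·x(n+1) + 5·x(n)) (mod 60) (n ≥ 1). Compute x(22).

We have x(1) = 13, x(2) = 19, x(3) = 43, x(4) = 1, x(5) = 37, x(6) = 19, x(7) = 43.
Since (x(6), x(7)) = (x(2), x(3)) = (19, 43) (two consecutive terms determine the rest), the sequence is eventually periodic: after a pre-period of length 1 it cycles with period 4.
For n ≥ 2, x(n) depends only on (n - 2) mod 4. (22 - 2) mod 4 = 0, so x(22) = x(2) = 19.

19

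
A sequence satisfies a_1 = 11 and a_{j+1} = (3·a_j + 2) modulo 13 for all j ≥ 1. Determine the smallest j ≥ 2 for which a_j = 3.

3

Listing terms: a_1 = 11,  a_2 = 9,  a_3 = 3,  a_4 = 11.
The sequence repeats with period 3.
The value 3 first appears (with j ≥ 2) at a_3.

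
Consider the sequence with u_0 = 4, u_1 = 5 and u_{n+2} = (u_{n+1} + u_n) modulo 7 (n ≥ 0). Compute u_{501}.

Computing terms: u_0 = 4; u_1 = 5; u_2 = 2; u_3 = 0; u_4 = 2; u_5 = 2; u_6 = 4; u_7 = 6; u_8 = 3; u_9 = 2; u_{10} = 5; u_{11} = 0; u_{12} = 5; u_{13} = 5; u_{14} = 3; u_{15} = 1; u_{16} = 4; u_{17} = 5.
The sequence repeats with period 16.
(501 - 0) mod 16 = 5, so u_{501} = u_5 = 2.

2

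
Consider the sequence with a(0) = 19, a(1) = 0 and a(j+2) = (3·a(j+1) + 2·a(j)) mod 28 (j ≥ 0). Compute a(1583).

10

Computing terms: a(0) = 19, a(1) = 0, a(2) = 10, a(3) = 2, a(4) = 26, a(5) = 26, a(6) = 18, a(7) = 22, a(8) = 18, a(9) = 14, a(10) = 22, a(11) = 10, a(12) = 18, a(13) = 18, a(14) = 6, a(15) = 26, a(16) = 6, a(17) = 14, a(18) = 26, a(19) = 22, a(20) = 6, a(21) = 6, a(22) = 2, a(23) = 18, a(24) = 2, a(25) = 14, a(26) = 18, a(27) = 26, a(28) = 2, a(29) = 2, a(30) = 10, a(31) = 6, a(32) = 10, a(33) = 14, a(34) = 6, a(35) = 18, a(36) = 10, a(37) = 10, a(38) = 22, a(39) = 2, a(40) = 22, a(41) = 14, a(42) = 2, a(43) = 6, a(44) = 22, a(45) = 22, a(46) = 26, a(47) = 10, a(48) = 26, a(49) = 14, a(50) = 10, a(51) = 2.
Since (a(50), a(51)) = (a(2), a(3)) = (10, 2) (two consecutive terms determine the rest), the sequence is eventually periodic: after a pre-period of length 2 it cycles with period 48.
For j ≥ 2, a(j) depends only on (j - 2) mod 48. (1583 - 2) mod 48 = 45, so a(1583) = a(47) = 10.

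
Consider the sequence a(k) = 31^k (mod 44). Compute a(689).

27

a(1) = 31,  a(2) = 37,  a(3) = 3,  a(4) = 5,  a(5) = 23,  a(6) = 9,  a(7) = 15,  a(8) = 25,  a(9) = 27,  a(10) = 1,  a(11) = 31.
Since a(11) = a(1) = 31, the sequence is periodic with period 10.
(689 - 1) mod 10 = 8, so a(689) = a(9) = 27.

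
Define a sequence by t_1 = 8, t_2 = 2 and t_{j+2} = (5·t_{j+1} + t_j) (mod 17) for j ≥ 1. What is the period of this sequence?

Computing terms: t_1 = 8, t_2 = 2, t_3 = 1, t_4 = 7, t_5 = 2, t_6 = 0, t_7 = 2, t_8 = 10, t_9 = 1, t_{10} = 15, t_{11} = 8, t_{12} = 4, t_{13} = 11, t_{14} = 8, t_{15} = 0, t_{16} = 8, t_{17} = 6, t_{18} = 4, t_{19} = 9, t_{20} = 15, t_{21} = 16, t_{22} = 10, t_{23} = 15, t_{24} = 0, t_{25} = 15, t_{26} = 7, t_{27} = 16, t_{28} = 2, t_{29} = 9, t_{30} = 13, t_{31} = 6, t_{32} = 9, t_{33} = 0, t_{34} = 9, t_{35} = 11, t_{36} = 13, t_{37} = 8, t_{38} = 2.
Since (t_{37}, t_{38}) = (t_1, t_2) = (8, 2) (two consecutive terms determine the rest), the sequence is periodic with period 36.

36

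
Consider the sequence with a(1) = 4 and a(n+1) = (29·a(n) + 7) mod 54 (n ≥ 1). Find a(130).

We have a(1) = 4, a(2) = 15, a(3) = 10, a(4) = 27, a(5) = 34, a(6) = 21, a(7) = 22, a(8) = 51, a(9) = 28, a(10) = 9, a(11) = 52, a(12) = 3, a(13) = 40, a(14) = 33, a(15) = 46, a(16) = 45, a(17) = 16, a(18) = 39, a(19) = 4.
The sequence repeats with period 18.
So a(130) = a(1 + ((130-1) mod 18)) = a(4) = 27.

27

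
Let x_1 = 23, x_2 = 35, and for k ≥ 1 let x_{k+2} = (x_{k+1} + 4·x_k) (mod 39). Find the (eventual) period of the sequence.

x_1 = 23, x_2 = 35, x_3 = 10, x_4 = 33, x_5 = 34, x_6 = 10, x_7 = 29, x_8 = 30, x_9 = 29, x_{10} = 32, x_{11} = 31, x_{12} = 3, x_{13} = 10, x_{14} = 22, x_{15} = 23, x_{16} = 33, x_{17} = 8, x_{18} = 23, x_{19} = 16, x_{20} = 30, x_{21} = 16, x_{22} = 19, x_{23} = 5, x_{24} = 3, x_{25} = 23, x_{26} = 35.
Since (x_{25}, x_{26}) = (x_1, x_2) = (23, 35) (two consecutive terms determine the rest), the sequence is periodic with period 24.

24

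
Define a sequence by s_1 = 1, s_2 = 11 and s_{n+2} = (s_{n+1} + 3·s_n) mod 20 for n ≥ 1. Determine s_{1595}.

We have s_1 = 1, s_2 = 11, s_3 = 14, s_4 = 7, s_5 = 9, s_6 = 10, s_7 = 17, s_8 = 7, s_9 = 18, s_{10} = 19, s_{11} = 13, s_{12} = 10, s_{13} = 9, s_{14} = 19, s_{15} = 6, s_{16} = 3, s_{17} = 1, s_{18} = 10, s_{19} = 13, s_{20} = 3, s_{21} = 2, s_{22} = 11, s_{23} = 17, s_{24} = 10, s_{25} = 1, s_{26} = 11.
The sequence repeats with period 24.
(1595 - 1) mod 24 = 10, so s_{1595} = s_{11} = 13.

13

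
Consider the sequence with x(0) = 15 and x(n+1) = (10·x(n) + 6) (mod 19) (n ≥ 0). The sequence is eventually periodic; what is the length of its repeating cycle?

Computing terms: x(0) = 15,  x(1) = 4,  x(2) = 8,  x(3) = 10,  x(4) = 11,  x(5) = 2,  x(6) = 7,  x(7) = 0,  x(8) = 6,  x(9) = 9,  x(10) = 1,  x(11) = 16,  x(12) = 14,  x(13) = 13,  x(14) = 3,  x(15) = 17,  x(16) = 5,  x(17) = 18,  x(18) = 15.
The sequence repeats with period 18.

18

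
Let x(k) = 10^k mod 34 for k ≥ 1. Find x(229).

6

x(1) = 10,  x(2) = 32,  x(3) = 14,  x(4) = 4,  x(5) = 6,  x(6) = 26,  x(7) = 22,  x(8) = 16,  x(9) = 24,  x(10) = 2,  x(11) = 20,  x(12) = 30,  x(13) = 28,  x(14) = 8,  x(15) = 12,  x(16) = 18,  x(17) = 10.
The sequence repeats with period 16.
(229 - 1) mod 16 = 4, so x(229) = x(5) = 6.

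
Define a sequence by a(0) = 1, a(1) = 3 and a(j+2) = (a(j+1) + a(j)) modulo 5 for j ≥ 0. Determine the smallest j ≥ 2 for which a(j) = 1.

4

We have a(0) = 1,  a(1) = 3,  a(2) = 4,  a(3) = 2,  a(4) = 1,  a(5) = 3.
The sequence repeats with period 4.
The value 1 next appears (with j ≥ 2) at a(4).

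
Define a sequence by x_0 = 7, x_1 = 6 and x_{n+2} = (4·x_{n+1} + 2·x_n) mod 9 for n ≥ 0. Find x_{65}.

7

Computing terms: x_0 = 7, x_1 = 6, x_2 = 2, x_3 = 2, x_4 = 3, x_5 = 7, x_6 = 7, x_7 = 6.
The sequence repeats with period 6.
So x_{65} = x_{0 + ((65-0) mod 6)} = x_5 = 7.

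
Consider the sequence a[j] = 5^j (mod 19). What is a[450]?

Listing terms: a[0] = 1; a[1] = 5; a[2] = 6; a[3] = 11; a[4] = 17; a[5] = 9; a[6] = 7; a[7] = 16; a[8] = 4; a[9] = 1.
Since a[9] = a[0] = 1, the sequence is periodic with period 9.
(450 - 0) mod 9 = 0, so a[450] = a[0] = 1.

1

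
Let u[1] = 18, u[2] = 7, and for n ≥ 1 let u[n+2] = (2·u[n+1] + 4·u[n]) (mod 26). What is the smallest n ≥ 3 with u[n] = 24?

8

Listing terms: u[1] = 18, u[2] = 7, u[3] = 8, u[4] = 18, u[5] = 16, u[6] = 0, u[7] = 12, u[8] = 24, u[9] = 18, u[10] = 2, u[11] = 24, u[12] = 4, u[13] = 0, u[14] = 16, u[15] = 6, u[16] = 24, u[17] = 20, u[18] = 6, u[19] = 14, u[20] = 0, u[21] = 4, u[22] = 8, u[23] = 6, u[24] = 18, u[25] = 8, u[26] = 10, u[27] = 0, u[28] = 14, u[29] = 2, u[30] = 8, u[31] = 24, u[32] = 2, u[33] = 22, u[34] = 0, u[35] = 10, u[36] = 20, u[37] = 2, u[38] = 6, u[39] = 20, u[40] = 12, u[41] = 0, u[42] = 22, u[43] = 18, u[44] = 20, u[45] = 8, u[46] = 18.
Since (u[45], u[46]) = (u[3], u[4]) = (8, 18) (two consecutive terms determine the rest), the sequence is eventually periodic: after a pre-period of length 2 it cycles with period 42.
The value 24 first appears (with n ≥ 3) at u[8].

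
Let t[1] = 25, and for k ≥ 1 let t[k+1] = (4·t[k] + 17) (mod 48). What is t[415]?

Listing terms: t[1] = 25, t[2] = 21, t[3] = 5, t[4] = 37, t[5] = 21.
Since t[5] = t[2] = 21, the sequence is eventually periodic: after a pre-period of length 1 it cycles with period 3.
For k ≥ 2, t[k] depends only on (k - 2) mod 3. (415 - 2) mod 3 = 2, so t[415] = t[4] = 37.

37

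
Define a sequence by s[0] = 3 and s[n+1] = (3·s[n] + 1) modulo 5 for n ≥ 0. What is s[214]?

1

We have s[0] = 3, s[1] = 0, s[2] = 1, s[3] = 4, s[4] = 3.
The sequence repeats with period 4.
(214 - 0) mod 4 = 2, so s[214] = s[2] = 1.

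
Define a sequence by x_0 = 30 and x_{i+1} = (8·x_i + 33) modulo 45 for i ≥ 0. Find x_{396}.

Computing terms: x_0 = 30,  x_1 = 3,  x_2 = 12,  x_3 = 39,  x_4 = 30.
The sequence repeats with period 4.
(396 - 0) mod 4 = 0, so x_{396} = x_0 = 30.

30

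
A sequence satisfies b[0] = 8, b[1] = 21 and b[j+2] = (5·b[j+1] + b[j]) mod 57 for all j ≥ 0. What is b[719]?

b[0] = 8,  b[1] = 21,  b[2] = 56,  b[3] = 16,  b[4] = 22,  b[5] = 12,  b[6] = 25,  b[7] = 23,  b[8] = 26,  b[9] = 39,  b[10] = 50,  b[11] = 4,  b[12] = 13,  b[13] = 12,  b[14] = 16,  b[15] = 35,  b[16] = 20,  b[17] = 21,  b[18] = 11,  b[19] = 19,  b[20] = 49,  b[21] = 36,  b[22] = 1,  b[23] = 41,  b[24] = 35,  b[25] = 45,  b[26] = 32,  b[27] = 34,  b[28] = 31,  b[29] = 18,  b[30] = 7,  b[31] = 53,  b[32] = 44,  b[33] = 45,  b[34] = 41,  b[35] = 22,  b[36] = 37,  b[37] = 36,  b[38] = 46,  b[39] = 38,  b[40] = 8,  b[41] = 21.
Since (b[40], b[41]) = (b[0], b[1]) = (8, 21) (two consecutive terms determine the rest), the sequence is periodic with period 40.
So b[719] = b[0 + ((719-0) mod 40)] = b[39] = 38.

38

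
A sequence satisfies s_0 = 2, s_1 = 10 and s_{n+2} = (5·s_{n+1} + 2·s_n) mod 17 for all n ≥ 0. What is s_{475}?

s_0 = 2; s_1 = 10; s_2 = 3; s_3 = 1; s_4 = 11; s_5 = 6; s_6 = 1; s_7 = 0; s_8 = 2; s_9 = 10.
The sequence repeats with period 8.
(475 - 0) mod 8 = 3, so s_{475} = s_3 = 1.

1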